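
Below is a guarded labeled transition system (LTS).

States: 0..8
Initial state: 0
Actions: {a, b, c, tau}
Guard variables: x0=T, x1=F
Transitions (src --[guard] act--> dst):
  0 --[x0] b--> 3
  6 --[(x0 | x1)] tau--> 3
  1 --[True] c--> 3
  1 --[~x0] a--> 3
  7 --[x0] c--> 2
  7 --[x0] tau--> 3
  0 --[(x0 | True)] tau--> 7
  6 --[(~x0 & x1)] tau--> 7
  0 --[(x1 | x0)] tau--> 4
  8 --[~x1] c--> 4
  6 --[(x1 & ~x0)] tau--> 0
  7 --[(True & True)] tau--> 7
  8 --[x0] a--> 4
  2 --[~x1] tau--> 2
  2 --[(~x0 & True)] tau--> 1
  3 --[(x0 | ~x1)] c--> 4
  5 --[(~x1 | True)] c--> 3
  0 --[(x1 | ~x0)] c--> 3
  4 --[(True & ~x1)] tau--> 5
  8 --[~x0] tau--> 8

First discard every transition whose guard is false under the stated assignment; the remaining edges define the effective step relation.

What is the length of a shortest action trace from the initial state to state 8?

Breadth-first toward 8:
  L0 = {0}
  L1 = {3,4,7}
  L2 = {2,5}
8 never appears.

Answer: UNREACHABLE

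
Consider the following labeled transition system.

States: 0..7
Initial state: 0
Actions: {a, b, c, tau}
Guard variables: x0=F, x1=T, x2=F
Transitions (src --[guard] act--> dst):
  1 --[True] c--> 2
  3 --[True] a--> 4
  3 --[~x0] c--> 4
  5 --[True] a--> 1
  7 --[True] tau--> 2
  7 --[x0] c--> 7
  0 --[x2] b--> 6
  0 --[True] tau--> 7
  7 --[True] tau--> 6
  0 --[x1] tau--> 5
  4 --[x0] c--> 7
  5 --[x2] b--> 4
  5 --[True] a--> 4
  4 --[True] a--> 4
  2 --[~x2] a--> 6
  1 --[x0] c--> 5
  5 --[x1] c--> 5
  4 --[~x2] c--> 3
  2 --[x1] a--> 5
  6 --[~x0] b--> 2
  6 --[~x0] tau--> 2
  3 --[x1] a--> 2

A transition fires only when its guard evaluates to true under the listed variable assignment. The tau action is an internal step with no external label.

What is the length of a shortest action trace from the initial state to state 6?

Answer: 2

Analysis:
BFS to 6:
  L0 = {0}
  L1 = {5,7}
  L2 = {1,2,4,6}
6 enters at depth 2; path tau·tau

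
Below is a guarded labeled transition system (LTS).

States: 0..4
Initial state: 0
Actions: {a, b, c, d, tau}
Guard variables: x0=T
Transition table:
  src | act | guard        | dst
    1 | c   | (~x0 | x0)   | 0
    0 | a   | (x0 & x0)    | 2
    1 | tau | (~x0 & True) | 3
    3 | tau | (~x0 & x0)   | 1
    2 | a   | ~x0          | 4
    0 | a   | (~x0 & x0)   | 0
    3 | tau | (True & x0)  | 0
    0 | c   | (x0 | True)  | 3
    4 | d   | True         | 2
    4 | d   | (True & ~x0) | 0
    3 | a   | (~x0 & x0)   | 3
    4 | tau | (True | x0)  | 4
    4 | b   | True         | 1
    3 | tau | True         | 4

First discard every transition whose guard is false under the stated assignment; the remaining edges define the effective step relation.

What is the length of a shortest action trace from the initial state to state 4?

Breadth-first toward 4:
  L0 = {0}
  L1 = {2,3}
  L2 = {4}
first hit 4 at d=2 via c·tau

Answer: 2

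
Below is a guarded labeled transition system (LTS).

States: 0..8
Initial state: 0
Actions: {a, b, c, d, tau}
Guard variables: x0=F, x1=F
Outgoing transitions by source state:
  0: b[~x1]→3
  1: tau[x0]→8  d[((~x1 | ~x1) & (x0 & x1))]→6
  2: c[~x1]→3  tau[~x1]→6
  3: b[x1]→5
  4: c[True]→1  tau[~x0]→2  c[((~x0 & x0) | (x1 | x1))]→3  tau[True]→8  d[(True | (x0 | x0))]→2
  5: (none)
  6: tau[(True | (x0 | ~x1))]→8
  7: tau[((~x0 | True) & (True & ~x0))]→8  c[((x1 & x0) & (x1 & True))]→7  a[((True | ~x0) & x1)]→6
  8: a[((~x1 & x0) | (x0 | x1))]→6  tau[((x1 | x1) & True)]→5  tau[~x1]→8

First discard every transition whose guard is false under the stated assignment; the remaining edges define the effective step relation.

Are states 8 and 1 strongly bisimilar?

Answer: NOT BISIMILAR

Analysis:
Refine partition for ~:
  round 0: {{0,1,2,3,4,5,6,7,8}}
  round 1: {{0},{1,3,5},{2},{4},{6,7,8}}
stable after 2 split(s): 5 block(s)
8∈{6,7,8}, 1∈{1,3,5}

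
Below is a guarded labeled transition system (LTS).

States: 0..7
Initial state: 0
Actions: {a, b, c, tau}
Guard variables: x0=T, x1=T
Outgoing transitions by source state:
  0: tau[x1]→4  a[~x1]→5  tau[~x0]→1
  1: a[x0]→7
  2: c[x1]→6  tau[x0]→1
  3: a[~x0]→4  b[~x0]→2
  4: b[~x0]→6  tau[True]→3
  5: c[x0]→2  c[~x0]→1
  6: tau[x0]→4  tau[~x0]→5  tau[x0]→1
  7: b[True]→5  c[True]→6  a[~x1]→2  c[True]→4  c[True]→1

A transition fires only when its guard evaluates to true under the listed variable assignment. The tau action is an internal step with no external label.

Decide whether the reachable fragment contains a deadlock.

Answer: DEADLOCK at state 3

Analysis:
R = {0,3,4}
  0: tau→4  [1 exit(s)]
  3: ∅  [deadlock]
  4: tau→3  [1 exit(s)]
Path to 3: tau·tau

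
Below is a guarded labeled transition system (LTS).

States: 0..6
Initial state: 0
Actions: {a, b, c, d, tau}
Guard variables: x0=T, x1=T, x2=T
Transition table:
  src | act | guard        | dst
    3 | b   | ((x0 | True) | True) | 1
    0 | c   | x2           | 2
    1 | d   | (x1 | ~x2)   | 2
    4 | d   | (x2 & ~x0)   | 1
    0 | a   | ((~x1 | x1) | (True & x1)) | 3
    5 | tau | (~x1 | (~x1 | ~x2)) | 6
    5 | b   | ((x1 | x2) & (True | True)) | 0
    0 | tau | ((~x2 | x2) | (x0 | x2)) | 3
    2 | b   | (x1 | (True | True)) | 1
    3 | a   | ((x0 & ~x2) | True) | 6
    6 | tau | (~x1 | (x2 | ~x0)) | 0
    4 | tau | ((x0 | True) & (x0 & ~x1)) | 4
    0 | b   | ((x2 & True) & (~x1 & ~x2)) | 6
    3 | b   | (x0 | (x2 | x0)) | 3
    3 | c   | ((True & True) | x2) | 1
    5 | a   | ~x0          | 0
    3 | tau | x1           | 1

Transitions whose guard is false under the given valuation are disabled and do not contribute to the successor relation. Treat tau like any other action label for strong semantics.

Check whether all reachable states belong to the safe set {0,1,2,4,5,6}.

Answer: INVARIANT VIOLATED at state 3

Analysis:
Allowed set {0,1,2,4,5,6}
R = {0,1,2,3,6}
  0: ok
  1: ok
  2: ok
  3: ✗ unsafe
  6: ok
witness against invariant: a → 3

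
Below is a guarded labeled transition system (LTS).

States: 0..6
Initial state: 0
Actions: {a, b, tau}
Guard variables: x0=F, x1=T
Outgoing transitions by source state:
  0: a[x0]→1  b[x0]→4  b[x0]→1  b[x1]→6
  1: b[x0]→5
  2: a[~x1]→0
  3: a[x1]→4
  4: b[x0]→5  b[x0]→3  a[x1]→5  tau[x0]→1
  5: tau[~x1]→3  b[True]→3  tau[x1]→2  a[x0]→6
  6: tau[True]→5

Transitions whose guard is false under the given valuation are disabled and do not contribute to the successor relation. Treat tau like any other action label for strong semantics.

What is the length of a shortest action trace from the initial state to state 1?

Breadth-first toward 1:
  L0 = {0}
  L1 = {6}
  L2 = {5}
  L3 = {2,3}
  L4 = {4}
1 never appears.

Answer: UNREACHABLE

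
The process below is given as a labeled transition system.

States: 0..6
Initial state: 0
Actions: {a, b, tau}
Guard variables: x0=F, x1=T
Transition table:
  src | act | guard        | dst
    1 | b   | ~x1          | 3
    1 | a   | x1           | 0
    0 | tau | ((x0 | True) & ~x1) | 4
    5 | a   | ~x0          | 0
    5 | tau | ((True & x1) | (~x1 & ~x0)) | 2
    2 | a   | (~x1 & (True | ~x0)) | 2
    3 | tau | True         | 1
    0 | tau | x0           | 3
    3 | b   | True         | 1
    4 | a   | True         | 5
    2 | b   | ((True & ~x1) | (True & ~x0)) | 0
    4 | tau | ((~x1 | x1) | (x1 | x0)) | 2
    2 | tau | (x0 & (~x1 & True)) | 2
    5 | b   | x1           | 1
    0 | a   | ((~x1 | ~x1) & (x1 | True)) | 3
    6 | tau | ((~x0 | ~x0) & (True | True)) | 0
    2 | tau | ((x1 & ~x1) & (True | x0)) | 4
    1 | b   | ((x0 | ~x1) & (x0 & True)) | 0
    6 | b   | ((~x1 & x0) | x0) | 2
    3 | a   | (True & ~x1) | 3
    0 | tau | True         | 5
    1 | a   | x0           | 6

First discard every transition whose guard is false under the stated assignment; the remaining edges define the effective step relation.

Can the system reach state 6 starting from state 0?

Answer: UNREACHABLE

Working:
Guard filter leaves 11 enabled edge(s).
depth 0: {0}
depth 1: {5}  cumulative {0,5}
depth 2: {1,2}  cumulative {0,1,2,5}
Reach set: {0,1,2,5}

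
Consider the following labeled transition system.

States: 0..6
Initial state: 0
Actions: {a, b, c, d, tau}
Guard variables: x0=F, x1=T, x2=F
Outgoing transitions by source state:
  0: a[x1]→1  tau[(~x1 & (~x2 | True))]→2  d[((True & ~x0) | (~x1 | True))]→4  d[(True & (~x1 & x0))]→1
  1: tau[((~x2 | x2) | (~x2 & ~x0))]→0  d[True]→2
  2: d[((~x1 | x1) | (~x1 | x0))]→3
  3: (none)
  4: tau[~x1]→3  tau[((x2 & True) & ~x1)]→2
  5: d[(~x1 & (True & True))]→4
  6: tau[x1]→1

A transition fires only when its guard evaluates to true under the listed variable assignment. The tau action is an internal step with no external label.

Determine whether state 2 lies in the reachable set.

Guard filter leaves 6 enabled edge(s).
depth 0: {0}
depth 1: {1,4}  cumulative {0,1,4}
depth 2: {2}  cumulative {0,1,2,4}
depth 3: {3}  cumulative {0,1,2,3,4}
Reachable = {0,1,2,3,4}
Path to 2: a·d

Answer: REACHABLE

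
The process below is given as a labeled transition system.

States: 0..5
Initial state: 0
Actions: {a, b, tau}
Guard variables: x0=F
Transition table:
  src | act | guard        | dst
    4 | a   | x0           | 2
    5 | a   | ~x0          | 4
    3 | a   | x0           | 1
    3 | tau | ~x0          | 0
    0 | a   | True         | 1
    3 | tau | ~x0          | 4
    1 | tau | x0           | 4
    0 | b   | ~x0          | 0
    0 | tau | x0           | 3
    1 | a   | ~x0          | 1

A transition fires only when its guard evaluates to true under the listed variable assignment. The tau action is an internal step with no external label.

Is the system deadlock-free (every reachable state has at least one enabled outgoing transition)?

Reach set: {0,1}
  0: a→1  b→0  [2 out]
  1: a→1  [1 out]

Answer: DEADLOCK-FREE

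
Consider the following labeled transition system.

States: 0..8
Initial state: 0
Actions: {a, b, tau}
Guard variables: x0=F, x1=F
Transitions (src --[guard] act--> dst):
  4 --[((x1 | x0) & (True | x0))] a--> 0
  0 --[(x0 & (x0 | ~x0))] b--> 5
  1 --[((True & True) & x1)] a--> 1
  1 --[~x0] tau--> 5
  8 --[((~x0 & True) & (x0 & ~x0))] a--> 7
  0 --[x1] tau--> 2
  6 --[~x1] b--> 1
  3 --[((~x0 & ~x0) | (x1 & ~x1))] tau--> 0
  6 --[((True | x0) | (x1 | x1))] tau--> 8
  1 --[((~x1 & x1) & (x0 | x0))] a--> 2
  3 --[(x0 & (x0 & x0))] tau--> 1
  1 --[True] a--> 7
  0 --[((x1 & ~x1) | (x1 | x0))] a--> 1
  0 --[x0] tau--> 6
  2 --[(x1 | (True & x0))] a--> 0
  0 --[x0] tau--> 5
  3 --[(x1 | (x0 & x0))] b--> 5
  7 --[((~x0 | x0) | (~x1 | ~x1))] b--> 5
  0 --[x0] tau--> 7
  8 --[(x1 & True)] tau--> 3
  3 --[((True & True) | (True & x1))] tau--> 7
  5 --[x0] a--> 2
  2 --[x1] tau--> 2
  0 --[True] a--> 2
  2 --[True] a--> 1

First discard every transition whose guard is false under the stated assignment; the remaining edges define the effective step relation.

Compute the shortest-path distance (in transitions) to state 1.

Layered search for 1:
  L0 = {0}
  L1 = {2}
  L2 = {1}
first hit 1 at d=2 via a·a

Answer: 2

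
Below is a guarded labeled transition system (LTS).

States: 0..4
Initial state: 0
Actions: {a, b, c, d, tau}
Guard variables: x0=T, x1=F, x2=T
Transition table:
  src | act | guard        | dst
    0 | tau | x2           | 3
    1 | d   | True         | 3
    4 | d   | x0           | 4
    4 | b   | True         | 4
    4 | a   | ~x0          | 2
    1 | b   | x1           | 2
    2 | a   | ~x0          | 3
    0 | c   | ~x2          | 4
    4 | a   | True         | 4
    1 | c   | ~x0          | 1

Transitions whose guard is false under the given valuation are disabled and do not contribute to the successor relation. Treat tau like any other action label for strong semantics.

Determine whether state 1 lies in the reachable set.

5 transition(s) survive guard evaluation.
L0 = {0}
L1 = {3}  now seen {0,3}
Reach set: {0,3}

Answer: UNREACHABLE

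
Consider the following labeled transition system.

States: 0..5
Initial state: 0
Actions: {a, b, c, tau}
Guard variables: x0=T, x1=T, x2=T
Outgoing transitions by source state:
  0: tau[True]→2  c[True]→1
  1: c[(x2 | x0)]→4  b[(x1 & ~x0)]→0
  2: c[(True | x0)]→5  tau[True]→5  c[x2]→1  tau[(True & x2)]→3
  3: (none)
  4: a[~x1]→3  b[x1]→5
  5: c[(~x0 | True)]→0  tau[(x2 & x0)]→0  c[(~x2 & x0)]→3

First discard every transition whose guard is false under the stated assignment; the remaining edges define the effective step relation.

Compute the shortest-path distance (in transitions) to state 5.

Answer: 2

Working:
Layered search for 5:
  L0 = {0}
  L1 = {1,2}
  L2 = {3,4,5}
first hit 5 at d=2 via tau·c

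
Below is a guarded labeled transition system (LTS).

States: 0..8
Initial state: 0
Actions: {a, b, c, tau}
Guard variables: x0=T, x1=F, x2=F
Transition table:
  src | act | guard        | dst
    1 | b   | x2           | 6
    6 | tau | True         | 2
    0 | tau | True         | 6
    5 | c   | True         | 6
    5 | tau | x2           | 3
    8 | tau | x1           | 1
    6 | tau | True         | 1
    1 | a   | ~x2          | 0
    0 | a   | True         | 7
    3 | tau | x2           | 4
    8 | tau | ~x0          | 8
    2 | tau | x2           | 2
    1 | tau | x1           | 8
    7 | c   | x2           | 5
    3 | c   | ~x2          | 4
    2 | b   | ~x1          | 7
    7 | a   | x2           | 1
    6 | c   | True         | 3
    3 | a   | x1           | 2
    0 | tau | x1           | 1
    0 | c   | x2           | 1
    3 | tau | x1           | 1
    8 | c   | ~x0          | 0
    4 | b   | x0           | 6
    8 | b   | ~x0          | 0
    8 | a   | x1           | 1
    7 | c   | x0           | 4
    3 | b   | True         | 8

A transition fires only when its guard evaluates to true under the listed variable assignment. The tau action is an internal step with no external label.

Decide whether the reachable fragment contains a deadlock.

Reachable = {0,1,2,3,4,6,7,8}
  0: a→7  tau→6  [2 exit(s)]
  1: a→0  [1 exit(s)]
  2: b→7  [1 exit(s)]
  3: b→8  c→4  [2 exit(s)]
  4: b→6  [1 exit(s)]
  6: c→3  tau→1  tau→2  [3 exit(s)]
  7: c→4  [1 exit(s)]
  8: ∅  [deadlock]
Path to 8: tau·c·b

Answer: DEADLOCK at state 8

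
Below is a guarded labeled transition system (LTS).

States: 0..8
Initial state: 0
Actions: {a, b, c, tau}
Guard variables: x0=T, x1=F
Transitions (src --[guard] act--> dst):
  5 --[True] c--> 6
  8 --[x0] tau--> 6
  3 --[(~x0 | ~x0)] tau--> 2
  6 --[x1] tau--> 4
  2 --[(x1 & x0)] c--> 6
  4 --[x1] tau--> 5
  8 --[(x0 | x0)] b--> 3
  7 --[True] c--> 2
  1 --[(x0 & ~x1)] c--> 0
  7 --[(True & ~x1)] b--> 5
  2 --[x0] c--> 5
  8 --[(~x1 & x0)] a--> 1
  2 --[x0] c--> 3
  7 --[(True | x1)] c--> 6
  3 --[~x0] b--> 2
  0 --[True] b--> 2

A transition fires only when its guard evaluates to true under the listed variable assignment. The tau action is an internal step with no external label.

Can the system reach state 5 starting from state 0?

Answer: REACHABLE

Working:
Guard filter leaves 11 enabled edge(s).
L0 = {0}
L1 = {2}  cumulative {0,2}
L2 = {3,5}  cumulative {0,2,3,5}
L3 = {6}  cumulative {0,2,3,5,6}
Reach set: {0,2,3,5,6}
Path to 5: b·c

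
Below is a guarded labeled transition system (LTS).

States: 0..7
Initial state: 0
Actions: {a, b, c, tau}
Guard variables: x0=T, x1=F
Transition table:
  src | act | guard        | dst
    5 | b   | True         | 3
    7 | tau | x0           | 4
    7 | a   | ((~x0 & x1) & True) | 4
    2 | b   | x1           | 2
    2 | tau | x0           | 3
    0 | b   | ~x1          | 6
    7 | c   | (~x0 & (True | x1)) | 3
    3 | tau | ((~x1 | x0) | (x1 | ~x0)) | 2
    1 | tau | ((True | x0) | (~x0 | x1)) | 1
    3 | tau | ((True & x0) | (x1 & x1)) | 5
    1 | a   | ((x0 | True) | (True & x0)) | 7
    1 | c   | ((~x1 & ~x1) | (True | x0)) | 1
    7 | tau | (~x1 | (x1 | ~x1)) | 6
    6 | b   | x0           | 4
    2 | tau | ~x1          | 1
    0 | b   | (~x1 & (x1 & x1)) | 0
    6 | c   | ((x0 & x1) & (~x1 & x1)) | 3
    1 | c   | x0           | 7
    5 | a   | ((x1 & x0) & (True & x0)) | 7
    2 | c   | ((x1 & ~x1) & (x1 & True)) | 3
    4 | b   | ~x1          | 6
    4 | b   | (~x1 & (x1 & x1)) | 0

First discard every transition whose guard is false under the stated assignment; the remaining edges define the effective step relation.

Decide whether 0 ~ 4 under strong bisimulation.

Bisimulation quotient by refinement:
  P[0] = {{0,1,2,3,4,5,6,7}}
  P[1] = {{0,4,5,6},{1},{2,3,7}}
  P[2] = {{0,4,6},{1},{2},{3},{5},{7}}
stable after 3 split(s): 6 block(s)
class of 0: {0,4,6}; class of 4: {0,4,6}

Answer: BISIMILAR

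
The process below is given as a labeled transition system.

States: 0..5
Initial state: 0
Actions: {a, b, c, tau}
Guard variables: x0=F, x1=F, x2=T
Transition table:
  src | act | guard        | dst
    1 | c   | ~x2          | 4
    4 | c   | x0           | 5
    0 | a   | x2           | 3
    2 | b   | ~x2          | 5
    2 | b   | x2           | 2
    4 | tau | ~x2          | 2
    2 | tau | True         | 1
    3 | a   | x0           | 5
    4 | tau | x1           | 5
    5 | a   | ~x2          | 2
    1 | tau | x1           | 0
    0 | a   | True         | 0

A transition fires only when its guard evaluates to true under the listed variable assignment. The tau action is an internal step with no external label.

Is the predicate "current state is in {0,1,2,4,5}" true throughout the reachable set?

Inv-set: {0,1,2,4,5}
Reachable = {0,3}
  0: ✓
  3: ✗ unsafe
witness against invariant: a → 3

Answer: INVARIANT VIOLATED at state 3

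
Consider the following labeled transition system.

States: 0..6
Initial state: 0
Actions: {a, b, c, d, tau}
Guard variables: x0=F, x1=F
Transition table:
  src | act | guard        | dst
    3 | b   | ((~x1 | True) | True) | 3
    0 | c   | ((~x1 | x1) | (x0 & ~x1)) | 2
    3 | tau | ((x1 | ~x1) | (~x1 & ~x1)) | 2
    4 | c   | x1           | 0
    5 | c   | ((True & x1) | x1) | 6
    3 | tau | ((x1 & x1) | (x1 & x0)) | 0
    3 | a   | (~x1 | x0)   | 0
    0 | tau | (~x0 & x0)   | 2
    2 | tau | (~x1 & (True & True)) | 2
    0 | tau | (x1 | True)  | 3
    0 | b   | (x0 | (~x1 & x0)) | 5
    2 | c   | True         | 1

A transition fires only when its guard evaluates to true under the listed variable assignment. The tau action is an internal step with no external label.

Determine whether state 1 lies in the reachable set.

Answer: REACHABLE

Working:
After dropping false guards: 7 live edges.
Layer 0: {0}
Layer 1: {2,3}  now seen {0,2,3}
Layer 2: {1}  now seen {0,1,2,3}
Reachable = {0,1,2,3}
Path to 1: c·c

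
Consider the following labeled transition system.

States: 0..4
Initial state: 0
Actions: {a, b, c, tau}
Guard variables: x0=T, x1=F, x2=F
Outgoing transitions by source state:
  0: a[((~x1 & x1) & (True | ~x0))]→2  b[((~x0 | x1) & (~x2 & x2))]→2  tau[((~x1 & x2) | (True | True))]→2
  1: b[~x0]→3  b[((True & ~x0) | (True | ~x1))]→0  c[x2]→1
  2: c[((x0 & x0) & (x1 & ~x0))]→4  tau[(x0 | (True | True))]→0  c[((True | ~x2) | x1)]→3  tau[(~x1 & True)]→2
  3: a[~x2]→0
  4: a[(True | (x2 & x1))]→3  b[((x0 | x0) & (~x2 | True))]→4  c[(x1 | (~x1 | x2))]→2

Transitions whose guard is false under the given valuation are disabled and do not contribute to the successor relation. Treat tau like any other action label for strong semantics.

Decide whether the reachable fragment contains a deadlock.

Answer: DEADLOCK-FREE

Analysis:
R = {0,2,3}
  0: tau→2  [deg 1]
  2: c→3  tau→0  tau→2  [deg 3]
  3: a→0  [deg 1]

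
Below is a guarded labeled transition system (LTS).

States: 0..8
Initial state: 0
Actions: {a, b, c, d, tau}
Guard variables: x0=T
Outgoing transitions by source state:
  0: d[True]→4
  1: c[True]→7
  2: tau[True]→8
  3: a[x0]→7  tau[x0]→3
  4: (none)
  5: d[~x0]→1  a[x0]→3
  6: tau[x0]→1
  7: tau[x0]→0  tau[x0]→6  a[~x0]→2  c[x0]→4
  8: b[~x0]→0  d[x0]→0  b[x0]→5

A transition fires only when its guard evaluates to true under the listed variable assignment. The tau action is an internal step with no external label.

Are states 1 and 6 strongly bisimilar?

Compute ~ classes (split until stable):
  P[0] = {{0,1,2,3,4,5,6,7,8}}
  P[1] = {{0},{1},{2,6},{3},{4},{5},{7},{8}}
  P[2] = {{0},{1},{2},{3},{4},{5},{6},{7},{8}}
Fixed point at round 3; 9 class(es).
1∈{1}, 6∈{6}

Answer: NOT BISIMILAR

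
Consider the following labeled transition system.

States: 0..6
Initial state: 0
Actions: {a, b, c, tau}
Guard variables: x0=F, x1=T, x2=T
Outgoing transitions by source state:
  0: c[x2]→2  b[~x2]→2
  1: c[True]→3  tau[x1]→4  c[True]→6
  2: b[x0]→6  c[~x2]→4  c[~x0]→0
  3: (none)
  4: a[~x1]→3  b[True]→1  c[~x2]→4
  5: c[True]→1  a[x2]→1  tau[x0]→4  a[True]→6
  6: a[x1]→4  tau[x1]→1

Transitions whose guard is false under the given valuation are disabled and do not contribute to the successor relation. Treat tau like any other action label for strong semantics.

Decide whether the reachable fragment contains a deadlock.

Reach set: {0,2}
  0: c→2  [deg 1]
  2: c→0  [deg 1]

Answer: DEADLOCK-FREE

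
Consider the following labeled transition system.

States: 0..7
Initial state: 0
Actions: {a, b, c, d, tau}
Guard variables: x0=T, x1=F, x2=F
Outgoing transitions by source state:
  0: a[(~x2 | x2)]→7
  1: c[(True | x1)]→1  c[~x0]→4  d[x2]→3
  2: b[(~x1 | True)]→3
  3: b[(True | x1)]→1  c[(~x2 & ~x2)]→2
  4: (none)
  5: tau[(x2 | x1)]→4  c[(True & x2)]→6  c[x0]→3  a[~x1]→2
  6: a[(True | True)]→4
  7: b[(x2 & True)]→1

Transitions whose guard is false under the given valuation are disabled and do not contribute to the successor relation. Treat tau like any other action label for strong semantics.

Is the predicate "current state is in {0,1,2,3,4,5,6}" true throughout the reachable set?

Answer: INVARIANT VIOLATED at state 7

Trace:
Safe = {0,1,2,3,4,5,6}
R = {0,7}
  0: ✓
  7: VIOLATES
counterexample path to 7: a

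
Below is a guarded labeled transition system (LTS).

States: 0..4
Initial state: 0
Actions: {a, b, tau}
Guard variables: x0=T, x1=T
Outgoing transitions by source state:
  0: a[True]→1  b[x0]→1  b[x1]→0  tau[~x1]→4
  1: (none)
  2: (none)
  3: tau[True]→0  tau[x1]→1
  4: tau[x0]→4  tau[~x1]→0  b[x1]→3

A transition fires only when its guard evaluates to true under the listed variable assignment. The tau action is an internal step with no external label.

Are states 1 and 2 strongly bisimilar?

Refine partition for ~:
  π0 = {{0,1,2,3,4}}
  π1 = {{0},{1,2},{3},{4}}
stable after 2 split(s): 4 block(s)
1∈{1,2}, 2∈{1,2}

Answer: BISIMILAR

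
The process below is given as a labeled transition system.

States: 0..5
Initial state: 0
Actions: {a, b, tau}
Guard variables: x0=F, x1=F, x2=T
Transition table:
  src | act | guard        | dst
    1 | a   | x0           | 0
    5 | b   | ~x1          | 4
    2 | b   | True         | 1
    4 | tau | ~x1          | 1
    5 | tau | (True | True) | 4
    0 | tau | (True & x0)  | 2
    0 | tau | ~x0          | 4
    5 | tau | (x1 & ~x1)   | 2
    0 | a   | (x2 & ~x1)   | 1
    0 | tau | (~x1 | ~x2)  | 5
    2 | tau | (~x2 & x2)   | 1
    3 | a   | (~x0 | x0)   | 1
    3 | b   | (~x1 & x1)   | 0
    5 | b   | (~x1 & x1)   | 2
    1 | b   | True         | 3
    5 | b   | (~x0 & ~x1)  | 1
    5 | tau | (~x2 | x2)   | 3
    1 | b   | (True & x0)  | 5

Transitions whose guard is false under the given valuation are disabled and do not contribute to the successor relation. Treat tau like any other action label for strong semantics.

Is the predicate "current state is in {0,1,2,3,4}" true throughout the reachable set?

Answer: INVARIANT VIOLATED at state 5

Trace:
Inv-set: {0,1,2,3,4}
R = {0,1,3,4,5}
  0: safe
  1: safe
  3: safe
  4: safe
  5: outside
counterexample path to 5: tau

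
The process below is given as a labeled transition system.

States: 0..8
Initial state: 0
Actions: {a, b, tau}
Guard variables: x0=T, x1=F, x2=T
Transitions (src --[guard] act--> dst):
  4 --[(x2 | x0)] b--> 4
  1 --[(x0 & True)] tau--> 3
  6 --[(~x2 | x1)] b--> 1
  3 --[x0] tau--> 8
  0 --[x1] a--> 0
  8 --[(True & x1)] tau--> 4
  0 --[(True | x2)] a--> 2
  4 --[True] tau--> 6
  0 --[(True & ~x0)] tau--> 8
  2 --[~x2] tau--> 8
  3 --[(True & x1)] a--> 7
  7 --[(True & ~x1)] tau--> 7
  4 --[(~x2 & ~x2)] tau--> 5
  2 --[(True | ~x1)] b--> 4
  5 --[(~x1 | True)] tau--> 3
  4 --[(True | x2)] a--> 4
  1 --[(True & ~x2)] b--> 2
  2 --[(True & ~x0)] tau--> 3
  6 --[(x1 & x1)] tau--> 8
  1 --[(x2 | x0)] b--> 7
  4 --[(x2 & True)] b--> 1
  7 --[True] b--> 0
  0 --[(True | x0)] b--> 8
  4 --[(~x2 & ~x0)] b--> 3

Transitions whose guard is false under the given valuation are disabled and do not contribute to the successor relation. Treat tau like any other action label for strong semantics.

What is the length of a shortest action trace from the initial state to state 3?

Answer: 4

Trace:
BFS to 3:
  L0 = {0}
  L1 = {2,8}
  L2 = {4}
  L3 = {1,6}
  L4 = {3,7}
depth(3)=4, e.g. a·b·b·tau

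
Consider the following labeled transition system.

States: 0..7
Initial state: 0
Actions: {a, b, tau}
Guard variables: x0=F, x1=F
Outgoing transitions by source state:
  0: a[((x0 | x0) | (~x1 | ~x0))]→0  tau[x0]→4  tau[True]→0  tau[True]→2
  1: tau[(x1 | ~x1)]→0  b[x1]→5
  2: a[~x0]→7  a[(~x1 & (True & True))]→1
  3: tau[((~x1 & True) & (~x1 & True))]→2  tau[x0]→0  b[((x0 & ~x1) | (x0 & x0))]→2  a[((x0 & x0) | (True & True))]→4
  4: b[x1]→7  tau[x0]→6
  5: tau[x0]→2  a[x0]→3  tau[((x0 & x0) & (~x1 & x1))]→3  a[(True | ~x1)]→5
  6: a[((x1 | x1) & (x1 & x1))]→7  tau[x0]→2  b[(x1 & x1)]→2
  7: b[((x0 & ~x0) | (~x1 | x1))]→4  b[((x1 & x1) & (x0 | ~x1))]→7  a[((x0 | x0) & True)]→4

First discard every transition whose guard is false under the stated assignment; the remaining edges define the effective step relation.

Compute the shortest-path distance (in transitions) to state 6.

Answer: UNREACHABLE

Trace:
BFS to 6:
  Layer 0: {0}
  Layer 1: {2}
  Layer 2: {1,7}
  Layer 3: {4}
6 never appears.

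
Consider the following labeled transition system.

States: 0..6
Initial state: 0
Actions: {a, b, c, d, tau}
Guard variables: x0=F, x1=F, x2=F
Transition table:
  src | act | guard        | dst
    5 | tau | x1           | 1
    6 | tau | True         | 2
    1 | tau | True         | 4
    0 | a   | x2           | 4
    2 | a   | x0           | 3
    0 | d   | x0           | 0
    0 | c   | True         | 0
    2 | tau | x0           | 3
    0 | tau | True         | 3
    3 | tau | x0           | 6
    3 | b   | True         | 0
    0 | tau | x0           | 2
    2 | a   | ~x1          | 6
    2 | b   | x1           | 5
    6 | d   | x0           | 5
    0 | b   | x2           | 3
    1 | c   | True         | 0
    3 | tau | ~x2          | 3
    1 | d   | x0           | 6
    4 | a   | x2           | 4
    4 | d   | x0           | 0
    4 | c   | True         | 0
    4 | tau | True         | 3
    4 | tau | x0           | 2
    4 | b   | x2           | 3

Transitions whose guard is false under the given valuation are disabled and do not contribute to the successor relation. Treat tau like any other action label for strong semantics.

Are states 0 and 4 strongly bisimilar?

Answer: BISIMILAR

Analysis:
Refine partition for ~:
  P[0] = {{0,1,2,3,4,5,6}}
  P[1] = {{0,1,4},{2},{3},{5},{6}}
  P[2] = {{0,4},{1},{2},{3},{5},{6}}
Fixed point at round 3; 6 class(es).
0∈{0,4}, 4∈{0,4}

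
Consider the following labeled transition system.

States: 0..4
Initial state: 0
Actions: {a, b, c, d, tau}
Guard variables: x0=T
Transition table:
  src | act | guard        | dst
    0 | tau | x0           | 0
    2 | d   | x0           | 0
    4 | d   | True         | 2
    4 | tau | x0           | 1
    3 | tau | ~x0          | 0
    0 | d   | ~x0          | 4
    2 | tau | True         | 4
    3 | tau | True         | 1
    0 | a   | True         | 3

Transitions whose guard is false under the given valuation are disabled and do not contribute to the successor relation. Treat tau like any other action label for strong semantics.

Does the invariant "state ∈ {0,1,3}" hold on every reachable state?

Safe = {0,1,3}
Reach set: {0,1,3}
  0: ok
  1: ok
  3: ok

Answer: INVARIANT HOLDS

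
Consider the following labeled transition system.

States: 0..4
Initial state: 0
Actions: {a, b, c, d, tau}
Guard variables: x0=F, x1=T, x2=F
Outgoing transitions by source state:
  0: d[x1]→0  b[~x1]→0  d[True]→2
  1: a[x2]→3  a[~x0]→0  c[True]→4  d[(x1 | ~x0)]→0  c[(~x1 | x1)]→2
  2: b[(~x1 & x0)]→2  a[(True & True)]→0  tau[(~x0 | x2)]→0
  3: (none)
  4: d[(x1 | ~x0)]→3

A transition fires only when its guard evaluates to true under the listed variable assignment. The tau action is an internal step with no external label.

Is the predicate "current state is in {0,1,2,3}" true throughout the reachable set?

Inv-set: {0,1,2,3}
Reachable = {0,2}
  0: safe
  2: safe

Answer: INVARIANT HOLDS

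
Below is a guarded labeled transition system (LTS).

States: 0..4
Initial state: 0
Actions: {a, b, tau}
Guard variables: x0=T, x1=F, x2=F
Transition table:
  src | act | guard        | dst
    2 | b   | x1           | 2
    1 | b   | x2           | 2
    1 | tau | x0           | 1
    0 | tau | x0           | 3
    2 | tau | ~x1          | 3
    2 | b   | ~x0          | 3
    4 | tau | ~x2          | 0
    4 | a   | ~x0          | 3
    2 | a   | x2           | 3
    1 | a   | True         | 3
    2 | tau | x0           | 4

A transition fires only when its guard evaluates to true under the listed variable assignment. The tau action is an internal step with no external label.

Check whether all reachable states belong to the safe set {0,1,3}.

Answer: INVARIANT HOLDS

Analysis:
Allowed set {0,1,3}
Reachable = {0,3}
  0: ✓
  3: ✓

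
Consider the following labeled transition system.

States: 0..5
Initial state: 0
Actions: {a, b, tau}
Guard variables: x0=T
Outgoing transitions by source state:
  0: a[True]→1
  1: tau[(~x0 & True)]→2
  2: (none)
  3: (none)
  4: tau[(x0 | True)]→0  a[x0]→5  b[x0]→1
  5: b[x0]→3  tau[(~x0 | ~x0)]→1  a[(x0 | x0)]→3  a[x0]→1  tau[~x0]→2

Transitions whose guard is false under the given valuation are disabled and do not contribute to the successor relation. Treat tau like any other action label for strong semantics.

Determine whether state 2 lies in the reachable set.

Answer: UNREACHABLE

Analysis:
7 transition(s) survive guard evaluation.
depth 0: {0}
depth 1: {1}  cumulative {0,1}
Reach set: {0,1}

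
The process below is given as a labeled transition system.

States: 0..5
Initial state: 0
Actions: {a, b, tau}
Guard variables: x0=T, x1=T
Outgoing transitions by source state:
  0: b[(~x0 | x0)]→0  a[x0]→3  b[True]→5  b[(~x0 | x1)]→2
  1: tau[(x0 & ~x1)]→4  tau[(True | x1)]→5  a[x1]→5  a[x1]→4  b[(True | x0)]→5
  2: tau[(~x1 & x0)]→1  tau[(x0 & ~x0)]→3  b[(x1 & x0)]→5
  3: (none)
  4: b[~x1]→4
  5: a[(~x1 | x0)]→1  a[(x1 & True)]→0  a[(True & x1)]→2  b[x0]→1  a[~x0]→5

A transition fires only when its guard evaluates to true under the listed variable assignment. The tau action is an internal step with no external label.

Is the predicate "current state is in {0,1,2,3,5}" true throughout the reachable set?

Answer: INVARIANT VIOLATED at state 4

Analysis:
Allowed set {0,1,2,3,5}
Reach set: {0,1,2,3,4,5}
  0: safe
  1: safe
  2: safe
  3: safe
  4: outside
  5: safe
counterexample path to 4: b·a·a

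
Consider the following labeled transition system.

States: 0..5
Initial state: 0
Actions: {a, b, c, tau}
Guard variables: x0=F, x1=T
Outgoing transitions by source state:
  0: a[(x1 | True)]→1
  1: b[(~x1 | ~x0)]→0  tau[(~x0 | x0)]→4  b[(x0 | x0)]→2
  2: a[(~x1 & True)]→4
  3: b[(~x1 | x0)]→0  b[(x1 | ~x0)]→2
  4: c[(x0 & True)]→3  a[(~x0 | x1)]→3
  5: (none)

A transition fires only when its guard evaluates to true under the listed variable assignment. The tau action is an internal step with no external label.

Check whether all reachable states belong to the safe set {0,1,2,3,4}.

Safe = {0,1,2,3,4}
R = {0,1,2,3,4}
  0: ok
  1: ok
  2: ok
  3: ok
  4: ok

Answer: INVARIANT HOLDS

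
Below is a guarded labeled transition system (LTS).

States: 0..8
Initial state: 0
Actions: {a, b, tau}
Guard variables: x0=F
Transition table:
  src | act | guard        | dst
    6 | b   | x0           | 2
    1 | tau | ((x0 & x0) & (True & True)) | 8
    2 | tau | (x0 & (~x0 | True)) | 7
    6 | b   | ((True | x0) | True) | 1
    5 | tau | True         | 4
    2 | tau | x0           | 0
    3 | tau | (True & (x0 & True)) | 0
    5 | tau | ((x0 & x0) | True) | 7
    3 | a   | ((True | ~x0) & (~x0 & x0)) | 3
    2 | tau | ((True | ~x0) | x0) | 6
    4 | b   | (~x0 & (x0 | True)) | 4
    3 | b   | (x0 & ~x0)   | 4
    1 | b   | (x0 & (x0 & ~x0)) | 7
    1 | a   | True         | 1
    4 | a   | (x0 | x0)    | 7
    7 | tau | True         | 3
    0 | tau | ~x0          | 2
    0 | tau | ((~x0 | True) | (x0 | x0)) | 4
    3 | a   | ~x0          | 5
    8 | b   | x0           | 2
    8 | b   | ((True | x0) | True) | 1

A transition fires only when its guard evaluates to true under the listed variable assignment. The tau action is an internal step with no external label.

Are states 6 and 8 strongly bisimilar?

Refine partition for ~:
  round 0: {{0,1,2,3,4,5,6,7,8}}
  round 1: {{0,2,5,7},{1,3},{4,6,8}}
  round 2: {{0,5},{1},{2},{3},{4},{6,8},{7}}
  round 3: {{0},{1},{2},{3},{4},{5},{6,8},{7}}
stable after 4 split(s): 8 block(s)
6∈{6,8}, 8∈{6,8}

Answer: BISIMILAR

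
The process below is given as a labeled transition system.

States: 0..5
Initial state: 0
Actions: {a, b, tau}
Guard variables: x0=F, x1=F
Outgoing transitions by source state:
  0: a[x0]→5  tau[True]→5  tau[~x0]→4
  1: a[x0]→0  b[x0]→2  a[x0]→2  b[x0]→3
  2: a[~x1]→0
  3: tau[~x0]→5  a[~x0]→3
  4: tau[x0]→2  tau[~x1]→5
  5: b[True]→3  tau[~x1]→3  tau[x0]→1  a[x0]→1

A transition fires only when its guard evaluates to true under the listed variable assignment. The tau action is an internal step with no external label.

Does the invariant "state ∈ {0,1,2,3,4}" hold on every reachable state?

Answer: INVARIANT VIOLATED at state 5

Trace:
Allowed set {0,1,2,3,4}
Reach set: {0,3,4,5}
  0: ok
  3: ok
  4: ok
  5: VIOLATES
counterexample path to 5: tau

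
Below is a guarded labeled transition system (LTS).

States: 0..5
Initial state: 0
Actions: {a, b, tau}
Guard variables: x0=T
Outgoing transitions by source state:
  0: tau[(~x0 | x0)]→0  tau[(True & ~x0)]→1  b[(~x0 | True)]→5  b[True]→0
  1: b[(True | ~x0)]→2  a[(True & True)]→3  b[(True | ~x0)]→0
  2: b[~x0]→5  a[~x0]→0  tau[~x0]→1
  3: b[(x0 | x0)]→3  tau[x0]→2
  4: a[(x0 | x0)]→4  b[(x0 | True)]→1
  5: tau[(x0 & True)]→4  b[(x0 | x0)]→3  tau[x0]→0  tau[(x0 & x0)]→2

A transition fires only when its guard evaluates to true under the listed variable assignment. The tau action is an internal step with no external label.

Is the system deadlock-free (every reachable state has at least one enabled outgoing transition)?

Answer: DEADLOCK at state 2

Trace:
R = {0,1,2,3,4,5}
  0: b→0  b→5  tau→0  [3 out]
  1: a→3  b→0  b→2  [3 out]
  2: ∅  [deadlock]
  3: b→3  tau→2  [2 out]
  4: a→4  b→1  [2 out]
  5: b→3  tau→0  tau→2  tau→4  [4 out]
witness 2: b·tau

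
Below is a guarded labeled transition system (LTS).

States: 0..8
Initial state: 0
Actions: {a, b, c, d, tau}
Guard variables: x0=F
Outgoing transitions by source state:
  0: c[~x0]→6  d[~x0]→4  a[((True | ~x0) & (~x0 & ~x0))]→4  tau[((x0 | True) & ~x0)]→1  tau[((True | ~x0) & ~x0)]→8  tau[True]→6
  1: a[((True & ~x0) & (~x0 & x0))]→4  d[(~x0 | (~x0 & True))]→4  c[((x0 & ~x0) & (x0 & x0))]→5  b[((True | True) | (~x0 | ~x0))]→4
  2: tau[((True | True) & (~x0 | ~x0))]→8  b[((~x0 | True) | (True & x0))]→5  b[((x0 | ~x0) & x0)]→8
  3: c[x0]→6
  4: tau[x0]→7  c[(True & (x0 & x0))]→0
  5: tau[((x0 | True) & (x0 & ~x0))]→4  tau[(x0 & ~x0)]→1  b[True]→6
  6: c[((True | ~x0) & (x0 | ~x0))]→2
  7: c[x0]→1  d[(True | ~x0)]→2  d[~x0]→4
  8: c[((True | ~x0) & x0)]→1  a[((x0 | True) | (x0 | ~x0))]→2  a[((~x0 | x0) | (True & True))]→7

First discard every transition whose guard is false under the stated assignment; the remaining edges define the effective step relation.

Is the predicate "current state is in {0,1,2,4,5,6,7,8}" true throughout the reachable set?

Inv-set: {0,1,2,4,5,6,7,8}
R = {0,1,2,4,5,6,7,8}
  0: ✓
  1: ✓
  2: ✓
  4: ✓
  5: ✓
  6: ✓
  7: ✓
  8: ✓

Answer: INVARIANT HOLDS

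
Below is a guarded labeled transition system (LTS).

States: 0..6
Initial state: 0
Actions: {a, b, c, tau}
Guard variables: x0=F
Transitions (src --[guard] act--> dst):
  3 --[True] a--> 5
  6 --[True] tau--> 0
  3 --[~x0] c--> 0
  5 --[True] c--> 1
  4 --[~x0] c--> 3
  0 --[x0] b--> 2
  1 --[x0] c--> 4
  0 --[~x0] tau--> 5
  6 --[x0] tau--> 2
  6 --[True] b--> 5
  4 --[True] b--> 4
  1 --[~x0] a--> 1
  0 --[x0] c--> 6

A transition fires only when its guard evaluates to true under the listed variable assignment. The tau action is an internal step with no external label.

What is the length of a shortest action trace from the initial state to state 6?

Answer: UNREACHABLE

Trace:
BFS to 6:
  depth 0: {0}
  depth 1: {5}
  depth 2: {1}
6 never appears.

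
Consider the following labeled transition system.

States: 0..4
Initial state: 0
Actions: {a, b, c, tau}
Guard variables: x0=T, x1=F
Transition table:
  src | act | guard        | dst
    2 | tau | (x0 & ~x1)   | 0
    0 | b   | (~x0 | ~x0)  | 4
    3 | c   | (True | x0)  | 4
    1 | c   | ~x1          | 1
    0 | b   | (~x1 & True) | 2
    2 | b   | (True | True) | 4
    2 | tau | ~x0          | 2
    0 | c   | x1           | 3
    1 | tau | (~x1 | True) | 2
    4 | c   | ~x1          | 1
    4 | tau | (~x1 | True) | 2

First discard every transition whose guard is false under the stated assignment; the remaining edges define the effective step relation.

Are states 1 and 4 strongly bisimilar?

Refine partition for ~:
  π0 = {{0,1,2,3,4}}
  π1 = {{0},{1,4},{2},{3}}
stable after 2 split(s): 4 block(s)
1∈{1,4}, 4∈{1,4}

Answer: BISIMILAR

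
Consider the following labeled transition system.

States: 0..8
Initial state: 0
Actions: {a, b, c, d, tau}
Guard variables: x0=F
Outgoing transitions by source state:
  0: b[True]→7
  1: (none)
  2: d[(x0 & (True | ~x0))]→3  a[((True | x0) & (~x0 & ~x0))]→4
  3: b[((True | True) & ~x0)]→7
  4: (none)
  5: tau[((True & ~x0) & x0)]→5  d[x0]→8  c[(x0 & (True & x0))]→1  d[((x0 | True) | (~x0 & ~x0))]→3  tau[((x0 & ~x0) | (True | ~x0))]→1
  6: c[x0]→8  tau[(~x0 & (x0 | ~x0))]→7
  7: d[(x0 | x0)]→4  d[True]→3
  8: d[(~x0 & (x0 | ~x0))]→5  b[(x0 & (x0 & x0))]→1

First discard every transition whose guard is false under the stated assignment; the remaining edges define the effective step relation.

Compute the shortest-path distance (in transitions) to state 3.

Answer: 2

Trace:
BFS to 3:
  L0 = {0}
  L1 = {7}
  L2 = {3}
3 enters at depth 2; path b·d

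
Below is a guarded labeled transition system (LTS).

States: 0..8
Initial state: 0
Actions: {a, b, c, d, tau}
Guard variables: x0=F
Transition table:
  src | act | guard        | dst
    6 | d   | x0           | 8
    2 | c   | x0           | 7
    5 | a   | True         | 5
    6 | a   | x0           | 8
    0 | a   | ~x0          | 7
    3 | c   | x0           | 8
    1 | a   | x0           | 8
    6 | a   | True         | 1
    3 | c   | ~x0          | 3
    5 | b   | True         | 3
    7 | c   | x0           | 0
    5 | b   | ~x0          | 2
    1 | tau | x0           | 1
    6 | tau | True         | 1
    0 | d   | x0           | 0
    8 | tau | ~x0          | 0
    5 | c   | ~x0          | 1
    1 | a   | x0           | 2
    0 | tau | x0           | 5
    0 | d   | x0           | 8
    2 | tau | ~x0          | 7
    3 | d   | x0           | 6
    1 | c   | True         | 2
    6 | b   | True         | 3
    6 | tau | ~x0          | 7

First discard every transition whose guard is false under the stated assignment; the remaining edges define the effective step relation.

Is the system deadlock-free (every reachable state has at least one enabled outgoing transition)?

Answer: DEADLOCK at state 7

Working:
Reach set: {0,7}
  0: a→7  [1 out]
  7: ∅  [deadlock]
trace reaching 7: a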